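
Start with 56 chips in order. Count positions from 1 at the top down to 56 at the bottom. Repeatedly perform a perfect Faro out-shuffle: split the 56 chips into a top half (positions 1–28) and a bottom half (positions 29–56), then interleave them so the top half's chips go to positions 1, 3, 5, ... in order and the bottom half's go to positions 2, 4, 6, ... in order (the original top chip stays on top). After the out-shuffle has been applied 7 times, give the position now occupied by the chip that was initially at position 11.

Track the chip's position through each out-shuffle:
11 → 21 → 41 → 26 → 51 → 46 → 36 → 16

16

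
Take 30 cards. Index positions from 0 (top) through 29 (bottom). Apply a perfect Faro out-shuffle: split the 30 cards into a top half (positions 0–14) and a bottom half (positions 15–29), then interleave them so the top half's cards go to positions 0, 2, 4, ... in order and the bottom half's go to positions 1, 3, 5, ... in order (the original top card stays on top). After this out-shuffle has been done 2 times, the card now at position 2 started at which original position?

Work backwards from position 2, undoing one out-shuffle at a time:
2 ← 1 ← 15
So the card now at position 2 started at position 15.

15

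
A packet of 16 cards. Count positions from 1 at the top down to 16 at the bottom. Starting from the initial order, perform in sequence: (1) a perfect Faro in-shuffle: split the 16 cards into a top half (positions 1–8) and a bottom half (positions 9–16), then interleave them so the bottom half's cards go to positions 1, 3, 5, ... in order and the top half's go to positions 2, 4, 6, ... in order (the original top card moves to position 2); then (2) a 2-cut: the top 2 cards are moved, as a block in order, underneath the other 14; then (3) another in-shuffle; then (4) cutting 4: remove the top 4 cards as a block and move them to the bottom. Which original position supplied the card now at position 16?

Undo the operations in reverse order, starting from position 16:
  undo op 4 (cut 4): 16 ← 4
  undo op 3 (in-shuffle, from top half): 4 ← 2
  undo op 2 (cut 2): 2 ← 4
  undo op 1 (in-shuffle, from top half): 4 ← 2
So the card at position 16 came from original position 2.

2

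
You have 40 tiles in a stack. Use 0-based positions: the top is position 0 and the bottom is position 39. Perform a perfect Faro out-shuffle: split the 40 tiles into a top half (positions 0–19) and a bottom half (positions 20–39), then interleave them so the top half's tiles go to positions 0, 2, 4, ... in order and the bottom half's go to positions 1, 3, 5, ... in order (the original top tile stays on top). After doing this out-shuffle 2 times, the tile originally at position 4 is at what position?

Track the tile's position through each out-shuffle:
4 → 8 → 16

16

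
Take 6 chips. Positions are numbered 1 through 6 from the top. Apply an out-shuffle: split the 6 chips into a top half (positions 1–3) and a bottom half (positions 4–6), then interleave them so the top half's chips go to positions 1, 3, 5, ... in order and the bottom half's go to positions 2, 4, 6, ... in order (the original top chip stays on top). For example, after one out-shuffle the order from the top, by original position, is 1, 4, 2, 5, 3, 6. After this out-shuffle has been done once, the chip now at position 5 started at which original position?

3

Work backwards from position 5, undoing one out-shuffle at a time:
5 ← 3
So the chip now at position 5 started at position 3.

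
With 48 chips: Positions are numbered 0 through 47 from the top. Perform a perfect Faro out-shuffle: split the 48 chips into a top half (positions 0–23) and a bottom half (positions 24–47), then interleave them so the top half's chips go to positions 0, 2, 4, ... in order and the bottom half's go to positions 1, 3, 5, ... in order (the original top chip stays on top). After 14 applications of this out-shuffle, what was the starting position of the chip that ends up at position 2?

37

Work backwards from position 2, undoing one out-shuffle at a time:
2 ← 1 ← 24 ← 12 ← 6 ← ... ← 37 (14 steps).
So the chip now at position 2 started at position 37.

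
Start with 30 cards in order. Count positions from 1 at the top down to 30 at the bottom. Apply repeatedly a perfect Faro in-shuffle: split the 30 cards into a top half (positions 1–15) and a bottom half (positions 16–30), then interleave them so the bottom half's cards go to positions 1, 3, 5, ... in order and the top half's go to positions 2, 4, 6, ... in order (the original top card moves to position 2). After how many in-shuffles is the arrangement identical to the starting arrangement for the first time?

5

The in-shuffle permutes the 30 positions with cycle lengths [5, 5, 5, 5, 5, 5].
Every card is home exactly when every cycle has completed a whole number of laps, i.e. after lcm(5) = 5 in-shuffles.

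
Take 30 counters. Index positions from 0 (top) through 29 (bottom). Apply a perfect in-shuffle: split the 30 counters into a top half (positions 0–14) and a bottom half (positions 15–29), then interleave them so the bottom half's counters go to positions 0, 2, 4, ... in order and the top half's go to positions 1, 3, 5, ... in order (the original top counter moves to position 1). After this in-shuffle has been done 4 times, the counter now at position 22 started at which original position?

Work backwards from position 22, undoing one in-shuffle at a time:
22 ← 26 ← 28 ← 29 ← 14
So the counter now at position 22 started at position 14.

14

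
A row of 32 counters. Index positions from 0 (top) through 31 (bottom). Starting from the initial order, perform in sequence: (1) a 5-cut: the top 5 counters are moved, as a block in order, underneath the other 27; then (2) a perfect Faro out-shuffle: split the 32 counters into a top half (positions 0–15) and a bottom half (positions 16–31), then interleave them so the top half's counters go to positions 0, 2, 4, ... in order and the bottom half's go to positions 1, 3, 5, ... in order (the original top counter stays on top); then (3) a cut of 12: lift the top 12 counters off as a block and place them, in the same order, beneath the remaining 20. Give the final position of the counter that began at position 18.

14

Track the counter from position 18 forward through each operation:
  after op 1 (cut 5): 18 → 13
  after op 2 (out-shuffle): 13 → 26
  after op 3 (cut 12): 26 → 14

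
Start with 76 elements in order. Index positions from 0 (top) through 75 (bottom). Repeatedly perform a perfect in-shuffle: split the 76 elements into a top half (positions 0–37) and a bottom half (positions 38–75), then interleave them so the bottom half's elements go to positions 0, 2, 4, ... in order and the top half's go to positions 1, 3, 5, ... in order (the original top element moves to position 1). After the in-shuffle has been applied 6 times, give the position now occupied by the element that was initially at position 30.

Track the element's position through each in-shuffle:
30 → 61 → 46 → 16 → 33 → 67 → 58

58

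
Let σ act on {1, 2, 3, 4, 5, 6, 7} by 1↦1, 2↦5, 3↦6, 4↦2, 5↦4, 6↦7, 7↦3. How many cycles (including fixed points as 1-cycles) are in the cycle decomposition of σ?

3

Cycle decomposition: (1) (2 5 4) (3 6 7).
3 cycles.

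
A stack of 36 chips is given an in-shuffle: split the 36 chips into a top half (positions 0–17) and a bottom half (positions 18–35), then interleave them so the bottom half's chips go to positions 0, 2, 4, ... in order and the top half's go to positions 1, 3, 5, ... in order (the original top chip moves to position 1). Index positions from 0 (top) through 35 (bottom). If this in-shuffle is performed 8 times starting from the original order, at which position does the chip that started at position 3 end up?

24

Track the chip's position through each in-shuffle:
3 → 7 → 15 → 31 → 26 → 16 → 33 → 30 → 24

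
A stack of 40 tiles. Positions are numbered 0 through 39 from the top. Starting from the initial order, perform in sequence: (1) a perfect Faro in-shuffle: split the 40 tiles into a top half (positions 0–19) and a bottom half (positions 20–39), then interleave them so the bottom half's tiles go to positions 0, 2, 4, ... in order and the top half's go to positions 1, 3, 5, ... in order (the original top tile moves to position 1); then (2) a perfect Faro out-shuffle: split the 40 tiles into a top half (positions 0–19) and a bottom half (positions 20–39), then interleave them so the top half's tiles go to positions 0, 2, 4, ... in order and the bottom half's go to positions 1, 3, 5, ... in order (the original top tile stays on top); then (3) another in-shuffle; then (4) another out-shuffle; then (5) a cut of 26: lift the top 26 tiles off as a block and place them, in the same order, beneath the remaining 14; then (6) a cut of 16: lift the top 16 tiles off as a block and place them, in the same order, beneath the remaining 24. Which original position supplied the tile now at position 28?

11

Undo the operations in reverse order, starting from position 28:
  undo op 6 (cut 16): 28 ← 4
  undo op 5 (cut 26): 4 ← 30
  undo op 4 (out-shuffle, from top half): 30 ← 15
  undo op 3 (in-shuffle, from top half): 15 ← 7
  undo op 2 (out-shuffle, from bottom half): 7 ← 23
  undo op 1 (in-shuffle, from top half): 23 ← 11
So the tile at position 28 came from original position 11.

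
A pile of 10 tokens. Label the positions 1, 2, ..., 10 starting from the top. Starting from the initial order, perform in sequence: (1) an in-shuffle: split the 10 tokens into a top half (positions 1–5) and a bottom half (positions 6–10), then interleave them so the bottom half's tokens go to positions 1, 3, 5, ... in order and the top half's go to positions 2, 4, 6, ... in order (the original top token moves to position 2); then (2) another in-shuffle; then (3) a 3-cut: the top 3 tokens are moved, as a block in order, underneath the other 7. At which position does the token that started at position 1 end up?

1

Track the token from position 1 forward through each operation:
  after op 1 (in-shuffle): 1 → 2
  after op 2 (in-shuffle): 2 → 4
  after op 3 (cut 3): 4 → 1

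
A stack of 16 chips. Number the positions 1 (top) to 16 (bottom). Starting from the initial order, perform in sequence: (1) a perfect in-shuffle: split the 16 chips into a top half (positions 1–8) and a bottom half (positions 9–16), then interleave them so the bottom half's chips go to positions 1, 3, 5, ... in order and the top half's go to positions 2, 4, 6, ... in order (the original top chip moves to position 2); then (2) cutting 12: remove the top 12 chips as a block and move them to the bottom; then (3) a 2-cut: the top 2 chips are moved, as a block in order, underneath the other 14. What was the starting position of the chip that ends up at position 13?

14

Undo the operations in reverse order, starting from position 13:
  undo op 3 (cut 2): 13 ← 15
  undo op 2 (cut 12): 15 ← 11
  undo op 1 (in-shuffle, from bottom half): 11 ← 14
So the chip at position 13 came from original position 14.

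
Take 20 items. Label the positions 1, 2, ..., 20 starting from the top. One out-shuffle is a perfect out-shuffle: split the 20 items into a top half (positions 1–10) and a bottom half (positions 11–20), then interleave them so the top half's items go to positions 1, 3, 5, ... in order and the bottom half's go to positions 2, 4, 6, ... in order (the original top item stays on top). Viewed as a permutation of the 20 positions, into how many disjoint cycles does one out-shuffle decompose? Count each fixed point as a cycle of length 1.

3

Trace each unvisited position around until it returns:
(1) (2 3 5 9 17 14 ... len 18) (20)
3 cycles in total.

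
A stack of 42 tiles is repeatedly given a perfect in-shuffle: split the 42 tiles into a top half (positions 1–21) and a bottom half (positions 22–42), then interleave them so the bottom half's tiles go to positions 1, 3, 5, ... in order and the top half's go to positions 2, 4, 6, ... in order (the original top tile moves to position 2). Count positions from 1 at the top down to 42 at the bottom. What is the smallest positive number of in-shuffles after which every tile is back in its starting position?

The in-shuffle permutes the 42 positions with cycle lengths [14, 14, 14].
Every tile is home exactly when every cycle has completed a whole number of laps, i.e. after lcm(14) = 14 in-shuffles.

14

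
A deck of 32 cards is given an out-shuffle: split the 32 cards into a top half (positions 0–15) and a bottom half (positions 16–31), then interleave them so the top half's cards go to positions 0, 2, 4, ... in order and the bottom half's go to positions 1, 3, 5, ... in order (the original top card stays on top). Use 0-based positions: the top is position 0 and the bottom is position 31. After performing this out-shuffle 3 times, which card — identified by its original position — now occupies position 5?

20

Work backwards from position 5, undoing one out-shuffle at a time:
5 ← 18 ← 9 ← 20
So the card now at position 5 started at position 20.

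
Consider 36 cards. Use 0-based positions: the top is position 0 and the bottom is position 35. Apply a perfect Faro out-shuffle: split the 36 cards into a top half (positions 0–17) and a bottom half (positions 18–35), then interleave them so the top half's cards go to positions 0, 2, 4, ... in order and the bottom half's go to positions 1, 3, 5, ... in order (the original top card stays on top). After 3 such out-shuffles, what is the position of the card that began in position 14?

Track the card's position through each out-shuffle:
14 → 28 → 21 → 7

7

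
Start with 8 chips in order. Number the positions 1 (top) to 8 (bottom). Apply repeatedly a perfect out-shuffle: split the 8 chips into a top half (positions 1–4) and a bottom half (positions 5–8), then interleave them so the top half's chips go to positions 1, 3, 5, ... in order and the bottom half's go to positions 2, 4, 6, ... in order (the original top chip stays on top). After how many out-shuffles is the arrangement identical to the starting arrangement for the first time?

The out-shuffle permutes the 8 positions with cycle lengths [1, 1, 3, 3].
Every chip is home exactly when every cycle has completed a whole number of laps, i.e. after lcm(1, 3) = 3 out-shuffles.

3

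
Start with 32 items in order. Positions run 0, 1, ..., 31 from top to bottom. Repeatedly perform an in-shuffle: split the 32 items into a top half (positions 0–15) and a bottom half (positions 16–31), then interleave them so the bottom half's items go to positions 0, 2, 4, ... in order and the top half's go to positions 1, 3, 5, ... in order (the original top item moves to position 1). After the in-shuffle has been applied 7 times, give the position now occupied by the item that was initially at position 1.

Track the item's position through each in-shuffle:
1 → 3 → 7 → 15 → 31 → 30 → 28 → 24

24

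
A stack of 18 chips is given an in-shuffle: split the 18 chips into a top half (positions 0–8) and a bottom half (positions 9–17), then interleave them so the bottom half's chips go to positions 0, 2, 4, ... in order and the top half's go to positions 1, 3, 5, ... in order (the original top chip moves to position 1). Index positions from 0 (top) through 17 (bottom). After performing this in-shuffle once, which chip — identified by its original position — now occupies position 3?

Work backwards from position 3, undoing one in-shuffle at a time:
3 ← 1
So the chip now at position 3 started at position 1.

1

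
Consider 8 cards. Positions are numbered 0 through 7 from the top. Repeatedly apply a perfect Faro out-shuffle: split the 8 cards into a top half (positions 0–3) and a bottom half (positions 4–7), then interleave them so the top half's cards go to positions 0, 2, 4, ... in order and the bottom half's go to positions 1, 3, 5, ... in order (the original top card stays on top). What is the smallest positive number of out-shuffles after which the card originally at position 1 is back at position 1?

3

Follow position 1 under repeated out-shuffles:
1 → 2 → 4 → 1
It first returns after 3 out-shuffles.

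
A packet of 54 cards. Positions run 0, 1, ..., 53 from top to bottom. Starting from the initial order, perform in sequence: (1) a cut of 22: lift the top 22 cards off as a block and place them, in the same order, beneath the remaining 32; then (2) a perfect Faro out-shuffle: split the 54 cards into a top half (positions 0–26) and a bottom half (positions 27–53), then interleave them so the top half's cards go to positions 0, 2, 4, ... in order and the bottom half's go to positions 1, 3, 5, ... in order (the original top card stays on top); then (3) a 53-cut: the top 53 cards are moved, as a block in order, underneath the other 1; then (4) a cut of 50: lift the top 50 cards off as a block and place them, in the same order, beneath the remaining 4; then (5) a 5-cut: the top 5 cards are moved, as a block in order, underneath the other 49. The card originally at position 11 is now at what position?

Track the card from position 11 forward through each operation:
  after op 1 (cut 22): 11 → 43
  after op 2 (out-shuffle): 43 → 33
  after op 3 (cut 53): 33 → 34
  after op 4 (cut 50): 34 → 38
  after op 5 (cut 5): 38 → 33

33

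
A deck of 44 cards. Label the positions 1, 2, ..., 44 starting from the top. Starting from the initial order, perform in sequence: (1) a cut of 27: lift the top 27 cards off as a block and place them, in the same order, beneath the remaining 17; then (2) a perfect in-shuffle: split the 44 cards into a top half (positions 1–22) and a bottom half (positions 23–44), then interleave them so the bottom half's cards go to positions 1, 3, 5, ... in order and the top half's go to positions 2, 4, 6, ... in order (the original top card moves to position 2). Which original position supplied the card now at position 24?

Undo the operations in reverse order, starting from position 24:
  undo op 2 (in-shuffle, from top half): 24 ← 12
  undo op 1 (cut 27): 12 ← 39
So the card at position 24 came from original position 39.

39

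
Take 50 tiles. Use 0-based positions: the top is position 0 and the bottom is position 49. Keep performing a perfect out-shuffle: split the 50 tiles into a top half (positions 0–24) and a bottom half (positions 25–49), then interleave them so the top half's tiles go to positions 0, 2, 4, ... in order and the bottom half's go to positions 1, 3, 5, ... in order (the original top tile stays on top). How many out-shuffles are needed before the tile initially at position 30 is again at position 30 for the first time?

Follow position 30 under repeated out-shuffles:
30 → 11 → 22 → 44 → 39 → 29 → 9 → 18 → ... → 30 (length 21)
It first returns after 21 out-shuffles.

21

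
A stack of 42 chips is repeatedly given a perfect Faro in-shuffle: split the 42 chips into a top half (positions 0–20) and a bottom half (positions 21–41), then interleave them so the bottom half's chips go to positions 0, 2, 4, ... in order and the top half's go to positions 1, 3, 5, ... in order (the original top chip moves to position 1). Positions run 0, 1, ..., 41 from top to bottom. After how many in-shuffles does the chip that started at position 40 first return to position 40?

Follow position 40 under repeated in-shuffles:
40 → 38 → 34 → 26 → 10 → 21 → 0 → 1 → 3 → 7 → 15 → 31 → 20 → 41 → 40
It first returns after 14 in-shuffles.

14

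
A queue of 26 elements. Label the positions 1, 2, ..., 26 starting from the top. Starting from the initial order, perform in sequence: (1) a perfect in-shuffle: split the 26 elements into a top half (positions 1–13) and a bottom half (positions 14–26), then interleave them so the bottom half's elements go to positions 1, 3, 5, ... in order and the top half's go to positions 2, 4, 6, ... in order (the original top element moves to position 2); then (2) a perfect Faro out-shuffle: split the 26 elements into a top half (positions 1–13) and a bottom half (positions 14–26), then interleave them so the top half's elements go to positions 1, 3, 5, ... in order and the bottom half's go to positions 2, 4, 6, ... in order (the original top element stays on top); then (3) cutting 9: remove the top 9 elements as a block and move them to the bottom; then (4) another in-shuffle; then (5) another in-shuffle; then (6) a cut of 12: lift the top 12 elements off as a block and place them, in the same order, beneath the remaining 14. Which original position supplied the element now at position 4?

17

Undo the operations in reverse order, starting from position 4:
  undo op 6 (cut 12): 4 ← 16
  undo op 5 (in-shuffle, from top half): 16 ← 8
  undo op 4 (in-shuffle, from top half): 8 ← 4
  undo op 3 (cut 9): 4 ← 13
  undo op 2 (out-shuffle, from top half): 13 ← 7
  undo op 1 (in-shuffle, from bottom half): 7 ← 17
So the element at position 4 came from original position 17.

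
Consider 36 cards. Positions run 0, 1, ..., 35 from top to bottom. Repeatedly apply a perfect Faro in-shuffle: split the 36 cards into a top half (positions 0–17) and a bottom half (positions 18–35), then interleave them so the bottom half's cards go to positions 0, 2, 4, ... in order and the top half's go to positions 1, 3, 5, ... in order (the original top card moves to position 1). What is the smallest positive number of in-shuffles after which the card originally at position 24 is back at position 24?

Follow position 24 under repeated in-shuffles:
24 → 12 → 25 → 14 → 29 → 22 → 8 → 17 → ... → 24 (length 36)
It first returns after 36 in-shuffles.

36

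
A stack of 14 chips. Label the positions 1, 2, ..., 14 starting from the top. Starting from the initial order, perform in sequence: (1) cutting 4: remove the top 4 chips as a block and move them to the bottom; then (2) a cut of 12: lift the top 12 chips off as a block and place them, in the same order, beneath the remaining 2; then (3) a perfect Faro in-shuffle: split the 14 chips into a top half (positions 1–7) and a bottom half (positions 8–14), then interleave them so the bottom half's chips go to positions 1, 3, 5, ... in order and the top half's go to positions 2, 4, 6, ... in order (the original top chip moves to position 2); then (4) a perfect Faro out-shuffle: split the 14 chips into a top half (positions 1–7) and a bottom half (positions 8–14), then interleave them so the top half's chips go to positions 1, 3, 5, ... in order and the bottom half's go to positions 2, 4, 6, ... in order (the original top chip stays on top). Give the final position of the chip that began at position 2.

Track the chip from position 2 forward through each operation:
  after op 1 (cut 4): 2 → 12
  after op 2 (cut 12): 12 → 14
  after op 3 (in-shuffle): 14 → 13
  after op 4 (out-shuffle): 13 → 12

12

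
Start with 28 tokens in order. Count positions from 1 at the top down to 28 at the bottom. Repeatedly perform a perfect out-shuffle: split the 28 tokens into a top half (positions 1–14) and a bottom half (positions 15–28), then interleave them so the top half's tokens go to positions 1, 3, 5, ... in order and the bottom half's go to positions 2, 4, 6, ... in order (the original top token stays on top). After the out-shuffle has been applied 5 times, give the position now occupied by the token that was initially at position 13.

Track the token's position through each out-shuffle:
13 → 25 → 22 → 16 → 4 → 7

7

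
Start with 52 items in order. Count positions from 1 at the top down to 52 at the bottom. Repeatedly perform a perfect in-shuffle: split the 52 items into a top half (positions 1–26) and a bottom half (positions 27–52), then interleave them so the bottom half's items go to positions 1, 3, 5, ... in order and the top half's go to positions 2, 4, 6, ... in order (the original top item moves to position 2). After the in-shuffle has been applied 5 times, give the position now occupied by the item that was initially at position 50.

10

Track the item's position through each in-shuffle:
50 → 47 → 41 → 29 → 5 → 10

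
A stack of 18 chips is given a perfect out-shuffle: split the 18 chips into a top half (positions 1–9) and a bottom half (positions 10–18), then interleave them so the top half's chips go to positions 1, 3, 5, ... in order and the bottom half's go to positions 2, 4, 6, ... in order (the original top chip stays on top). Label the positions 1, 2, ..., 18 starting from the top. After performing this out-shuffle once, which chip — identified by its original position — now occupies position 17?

9

Work backwards from position 17, undoing one out-shuffle at a time:
17 ← 9
So the chip now at position 17 started at position 9.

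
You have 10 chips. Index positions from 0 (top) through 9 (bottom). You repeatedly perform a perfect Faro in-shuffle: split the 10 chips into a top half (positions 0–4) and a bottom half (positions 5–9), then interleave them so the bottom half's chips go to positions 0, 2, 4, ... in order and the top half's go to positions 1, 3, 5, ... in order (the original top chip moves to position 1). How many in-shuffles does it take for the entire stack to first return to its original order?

The in-shuffle permutes the 10 positions with cycle lengths [10].
Every chip is home exactly when every cycle has completed a whole number of laps, i.e. after lcm(10) = 10 in-shuffles.

10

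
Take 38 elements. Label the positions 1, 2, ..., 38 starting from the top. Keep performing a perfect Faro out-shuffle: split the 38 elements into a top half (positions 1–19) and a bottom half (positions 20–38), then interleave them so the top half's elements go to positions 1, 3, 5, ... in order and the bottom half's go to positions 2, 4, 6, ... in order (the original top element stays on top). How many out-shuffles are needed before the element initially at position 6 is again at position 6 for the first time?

36

Follow position 6 under repeated out-shuffles:
6 → 11 → 21 → 4 → 7 → 13 → 25 → 12 → ... → 6 (length 36)
It first returns after 36 out-shuffles.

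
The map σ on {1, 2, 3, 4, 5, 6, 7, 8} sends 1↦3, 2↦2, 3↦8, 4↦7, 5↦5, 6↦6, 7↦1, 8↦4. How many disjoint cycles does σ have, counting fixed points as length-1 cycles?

Cycle decomposition: (1 3 8 4 7) (2) (5) (6).
4 cycles.

4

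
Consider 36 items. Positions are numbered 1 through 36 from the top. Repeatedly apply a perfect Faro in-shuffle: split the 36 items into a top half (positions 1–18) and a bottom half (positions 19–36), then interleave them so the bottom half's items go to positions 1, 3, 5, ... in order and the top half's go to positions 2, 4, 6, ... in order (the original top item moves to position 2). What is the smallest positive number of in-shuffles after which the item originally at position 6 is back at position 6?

36

Follow position 6 under repeated in-shuffles:
6 → 12 → 24 → 11 → 22 → 7 → 14 → 28 → ... → 6 (length 36)
It first returns after 36 in-shuffles.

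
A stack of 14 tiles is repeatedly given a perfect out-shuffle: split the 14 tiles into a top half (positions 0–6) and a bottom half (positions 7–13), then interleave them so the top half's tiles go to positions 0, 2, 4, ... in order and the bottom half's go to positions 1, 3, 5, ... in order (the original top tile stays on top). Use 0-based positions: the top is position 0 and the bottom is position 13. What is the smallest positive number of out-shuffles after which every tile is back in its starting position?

12

The out-shuffle permutes the 14 positions with cycle lengths [1, 1, 12].
Every tile is home exactly when every cycle has completed a whole number of laps, i.e. after lcm(1, 12) = 12 out-shuffles.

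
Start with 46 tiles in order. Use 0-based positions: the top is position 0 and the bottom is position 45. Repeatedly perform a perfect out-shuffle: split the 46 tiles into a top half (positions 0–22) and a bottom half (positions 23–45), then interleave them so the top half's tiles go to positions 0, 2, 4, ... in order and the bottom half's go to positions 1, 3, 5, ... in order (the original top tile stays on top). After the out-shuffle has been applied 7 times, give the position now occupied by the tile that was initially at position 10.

20

Track the tile's position through each out-shuffle:
10 → 20 → 40 → 35 → 25 → 5 → 10 → 20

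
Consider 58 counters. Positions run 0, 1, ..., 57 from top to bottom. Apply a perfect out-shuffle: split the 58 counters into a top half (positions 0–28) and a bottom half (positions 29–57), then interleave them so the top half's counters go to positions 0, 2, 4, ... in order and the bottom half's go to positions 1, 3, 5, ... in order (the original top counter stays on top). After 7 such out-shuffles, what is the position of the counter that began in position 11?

Track the counter's position through each out-shuffle:
11 → 22 → 44 → 31 → 5 → 10 → 20 → 40

40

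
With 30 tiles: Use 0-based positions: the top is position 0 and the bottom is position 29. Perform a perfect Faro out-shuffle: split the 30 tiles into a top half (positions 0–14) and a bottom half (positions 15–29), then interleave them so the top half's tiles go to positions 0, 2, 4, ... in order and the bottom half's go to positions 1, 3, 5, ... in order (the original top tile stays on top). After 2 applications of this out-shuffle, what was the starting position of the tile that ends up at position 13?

25

Work backwards from position 13, undoing one out-shuffle at a time:
13 ← 21 ← 25
So the tile now at position 13 started at position 25.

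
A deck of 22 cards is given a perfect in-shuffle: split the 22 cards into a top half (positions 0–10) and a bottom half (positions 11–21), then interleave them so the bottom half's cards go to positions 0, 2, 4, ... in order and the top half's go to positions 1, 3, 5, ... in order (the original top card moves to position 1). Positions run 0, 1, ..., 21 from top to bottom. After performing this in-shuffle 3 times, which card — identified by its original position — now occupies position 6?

Work backwards from position 6, undoing one in-shuffle at a time:
6 ← 14 ← 18 ← 20
So the card now at position 6 started at position 20.

20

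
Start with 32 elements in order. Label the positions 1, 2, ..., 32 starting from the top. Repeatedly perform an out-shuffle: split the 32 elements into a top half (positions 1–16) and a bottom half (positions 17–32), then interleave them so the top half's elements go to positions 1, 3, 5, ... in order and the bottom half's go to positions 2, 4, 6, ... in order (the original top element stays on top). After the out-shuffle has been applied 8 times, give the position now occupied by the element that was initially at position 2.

9

Track the element's position through each out-shuffle:
2 → 3 → 5 → 9 → 17 → 2 → 3 → 5 → 9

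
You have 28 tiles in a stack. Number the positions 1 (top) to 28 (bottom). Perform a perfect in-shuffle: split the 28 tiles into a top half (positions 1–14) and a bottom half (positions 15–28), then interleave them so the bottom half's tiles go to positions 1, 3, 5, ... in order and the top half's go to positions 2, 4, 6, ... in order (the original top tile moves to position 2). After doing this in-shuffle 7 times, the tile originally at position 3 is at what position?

Track the tile's position through each in-shuffle:
3 → 6 → 12 → 24 → 19 → 9 → 18 → 7

7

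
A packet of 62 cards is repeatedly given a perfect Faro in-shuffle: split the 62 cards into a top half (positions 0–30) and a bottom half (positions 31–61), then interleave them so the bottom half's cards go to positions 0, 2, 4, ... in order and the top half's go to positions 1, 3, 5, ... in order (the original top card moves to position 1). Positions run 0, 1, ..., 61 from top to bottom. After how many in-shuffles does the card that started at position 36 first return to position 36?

Follow position 36 under repeated in-shuffles:
36 → 10 → 21 → 43 → 24 → 49 → 36
It first returns after 6 in-shuffles.

6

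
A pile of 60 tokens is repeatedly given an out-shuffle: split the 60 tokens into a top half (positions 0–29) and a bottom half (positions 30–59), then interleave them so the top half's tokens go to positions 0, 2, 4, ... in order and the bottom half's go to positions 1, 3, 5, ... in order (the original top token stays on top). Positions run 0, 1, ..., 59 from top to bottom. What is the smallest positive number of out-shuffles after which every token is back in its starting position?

The out-shuffle permutes the 60 positions with cycle lengths [1, 1, 58].
Every token is home exactly when every cycle has completed a whole number of laps, i.e. after lcm(1, 58) = 58 out-shuffles.

58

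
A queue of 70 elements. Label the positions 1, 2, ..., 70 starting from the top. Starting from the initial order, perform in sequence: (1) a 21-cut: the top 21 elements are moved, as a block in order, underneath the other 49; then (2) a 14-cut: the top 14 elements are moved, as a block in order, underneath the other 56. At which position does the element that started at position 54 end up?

Track the element from position 54 forward through each operation:
  after op 1 (cut 21): 54 → 33
  after op 2 (cut 14): 33 → 19

19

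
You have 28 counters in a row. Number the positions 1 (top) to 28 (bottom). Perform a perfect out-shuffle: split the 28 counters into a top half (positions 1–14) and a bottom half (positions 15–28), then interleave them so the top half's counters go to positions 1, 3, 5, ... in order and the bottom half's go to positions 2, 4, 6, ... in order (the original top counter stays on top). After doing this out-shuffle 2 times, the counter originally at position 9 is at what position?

6

Track the counter's position through each out-shuffle:
9 → 17 → 6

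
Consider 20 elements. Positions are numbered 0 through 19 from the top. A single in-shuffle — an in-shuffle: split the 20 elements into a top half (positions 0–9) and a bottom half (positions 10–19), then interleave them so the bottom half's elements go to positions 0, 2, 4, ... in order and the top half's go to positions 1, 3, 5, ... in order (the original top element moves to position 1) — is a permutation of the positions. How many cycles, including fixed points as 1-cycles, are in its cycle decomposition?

5

Trace each unvisited position around until it returns:
(0 1 3 7 15 10) (2 5 11) (4 9 19 18 16 12) (6 13) (8 17 14)
5 cycles in total.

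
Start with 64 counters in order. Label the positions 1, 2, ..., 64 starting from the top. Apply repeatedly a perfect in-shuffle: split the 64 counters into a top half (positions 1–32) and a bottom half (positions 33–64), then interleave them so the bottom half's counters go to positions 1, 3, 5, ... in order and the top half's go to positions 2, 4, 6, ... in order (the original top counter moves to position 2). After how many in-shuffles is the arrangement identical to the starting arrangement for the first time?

12

The in-shuffle permutes the 64 positions with cycle lengths [4, 12, 12, 12, 12, 12].
Every counter is home exactly when every cycle has completed a whole number of laps, i.e. after lcm(4, 12) = 12 in-shuffles.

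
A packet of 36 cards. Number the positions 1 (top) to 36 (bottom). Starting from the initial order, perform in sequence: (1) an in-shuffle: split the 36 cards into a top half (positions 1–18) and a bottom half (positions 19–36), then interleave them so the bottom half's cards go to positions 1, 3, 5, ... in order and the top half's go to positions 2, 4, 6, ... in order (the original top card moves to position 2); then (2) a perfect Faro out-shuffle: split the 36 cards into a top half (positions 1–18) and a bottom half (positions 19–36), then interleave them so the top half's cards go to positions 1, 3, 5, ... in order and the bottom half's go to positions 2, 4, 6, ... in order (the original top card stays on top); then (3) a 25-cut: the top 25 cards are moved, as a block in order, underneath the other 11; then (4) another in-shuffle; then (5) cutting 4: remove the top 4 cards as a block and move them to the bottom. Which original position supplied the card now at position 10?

Undo the operations in reverse order, starting from position 10:
  undo op 5 (cut 4): 10 ← 14
  undo op 4 (in-shuffle, from top half): 14 ← 7
  undo op 3 (cut 25): 7 ← 32
  undo op 2 (out-shuffle, from bottom half): 32 ← 34
  undo op 1 (in-shuffle, from top half): 34 ← 17
So the card at position 10 came from original position 17.

17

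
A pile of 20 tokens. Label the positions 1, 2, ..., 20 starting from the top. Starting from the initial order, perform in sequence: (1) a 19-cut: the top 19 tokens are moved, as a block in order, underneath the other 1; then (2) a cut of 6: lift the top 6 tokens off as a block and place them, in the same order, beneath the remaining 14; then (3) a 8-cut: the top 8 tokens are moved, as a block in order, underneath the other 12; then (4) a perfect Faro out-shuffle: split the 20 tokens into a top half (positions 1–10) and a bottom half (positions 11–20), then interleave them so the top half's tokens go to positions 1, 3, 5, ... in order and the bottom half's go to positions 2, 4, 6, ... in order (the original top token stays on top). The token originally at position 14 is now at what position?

1

Track the token from position 14 forward through each operation:
  after op 1 (cut 19): 14 → 15
  after op 2 (cut 6): 15 → 9
  after op 3 (cut 8): 9 → 1
  after op 4 (out-shuffle): 1 → 1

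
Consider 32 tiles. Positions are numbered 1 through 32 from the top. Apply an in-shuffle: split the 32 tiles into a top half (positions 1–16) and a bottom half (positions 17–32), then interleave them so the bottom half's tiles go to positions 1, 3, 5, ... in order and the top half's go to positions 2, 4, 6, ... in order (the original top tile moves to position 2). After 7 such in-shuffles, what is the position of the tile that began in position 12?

18

Track the tile's position through each in-shuffle:
12 → 24 → 15 → 30 → 27 → 21 → 9 → 18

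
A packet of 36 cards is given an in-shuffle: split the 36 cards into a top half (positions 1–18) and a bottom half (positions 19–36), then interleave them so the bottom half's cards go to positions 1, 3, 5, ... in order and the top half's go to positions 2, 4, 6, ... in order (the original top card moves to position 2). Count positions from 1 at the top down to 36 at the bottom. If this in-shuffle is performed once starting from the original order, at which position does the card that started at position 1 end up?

Track the card's position through each in-shuffle:
1 → 2

2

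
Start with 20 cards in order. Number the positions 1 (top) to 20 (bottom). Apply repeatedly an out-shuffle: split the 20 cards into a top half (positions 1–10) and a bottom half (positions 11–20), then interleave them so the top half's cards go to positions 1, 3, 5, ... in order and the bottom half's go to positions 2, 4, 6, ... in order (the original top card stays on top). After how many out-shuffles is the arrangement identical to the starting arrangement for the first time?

18

The out-shuffle permutes the 20 positions with cycle lengths [1, 1, 18].
Every card is home exactly when every cycle has completed a whole number of laps, i.e. after lcm(1, 18) = 18 out-shuffles.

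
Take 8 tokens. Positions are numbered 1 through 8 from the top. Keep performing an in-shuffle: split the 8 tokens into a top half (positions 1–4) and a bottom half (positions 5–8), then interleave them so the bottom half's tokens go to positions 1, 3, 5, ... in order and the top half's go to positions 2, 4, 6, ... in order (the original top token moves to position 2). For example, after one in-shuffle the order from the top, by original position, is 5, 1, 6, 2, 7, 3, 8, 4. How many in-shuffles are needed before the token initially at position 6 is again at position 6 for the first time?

Follow position 6 under repeated in-shuffles:
6 → 3 → 6
It first returns after 2 in-shuffles.

2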